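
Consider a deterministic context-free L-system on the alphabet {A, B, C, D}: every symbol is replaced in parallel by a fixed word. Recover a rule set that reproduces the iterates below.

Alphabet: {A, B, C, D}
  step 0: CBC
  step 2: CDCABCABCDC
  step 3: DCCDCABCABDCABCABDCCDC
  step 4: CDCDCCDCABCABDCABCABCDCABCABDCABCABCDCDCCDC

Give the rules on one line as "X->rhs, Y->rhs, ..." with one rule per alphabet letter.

A->ABC, B->AB, C->DC, D->C

  step 3 ⇒ step 4: DCCDCABCABDCABCABDCCDC ⇒ C·DC·DC·C·DC·ABC·AB·DC·ABC·AB·C·DC·ABC·AB·DC·ABC·AB·C·DC·DC·C·DC
    A ↦ ABC
    B ↦ AB
    C ↦ DC
    D ↦ C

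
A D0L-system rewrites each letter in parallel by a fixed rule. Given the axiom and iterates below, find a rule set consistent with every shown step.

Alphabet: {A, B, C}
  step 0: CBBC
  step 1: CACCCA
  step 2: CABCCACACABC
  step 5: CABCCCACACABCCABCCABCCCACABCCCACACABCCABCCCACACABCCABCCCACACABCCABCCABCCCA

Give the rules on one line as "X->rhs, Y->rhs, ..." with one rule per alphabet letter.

A->BC, B->C, C->CA

  step 1 ⇒ step 2: CACCCA ⇒ CA·BC·CA·CA·CA·BC
    A ↦ BC
    C ↦ CA
  step 0 ⇒ step 1: CBBC ⇒ CA·C·C·CA
    B ↦ C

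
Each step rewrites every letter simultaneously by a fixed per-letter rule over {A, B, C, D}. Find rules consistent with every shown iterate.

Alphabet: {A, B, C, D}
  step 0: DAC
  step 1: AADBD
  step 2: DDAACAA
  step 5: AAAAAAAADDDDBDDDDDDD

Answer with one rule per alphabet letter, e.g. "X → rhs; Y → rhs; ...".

  step 1 ⇒ step 2: AADBD ⇒ D·D·AA·C·AA
    A ↦ D
    B ↦ C
    D ↦ AA
  step 0 ⇒ step 1: DAC ⇒ AA·D·BD
    C ↦ BD

A->D, B->C, C->BD, D->AA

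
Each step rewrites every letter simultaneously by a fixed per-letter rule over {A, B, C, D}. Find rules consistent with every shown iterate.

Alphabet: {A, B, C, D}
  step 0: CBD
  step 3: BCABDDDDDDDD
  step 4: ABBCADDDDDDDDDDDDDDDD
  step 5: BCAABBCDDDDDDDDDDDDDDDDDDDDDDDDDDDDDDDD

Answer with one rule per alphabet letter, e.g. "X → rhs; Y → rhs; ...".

  step 4 ⇒ step 5: ABBCADDDDDDDDDDDDDDDD ⇒ BC·A·A·B·BC·DD·DD·DD·DD·DD·DD·DD·DD·DD·DD·DD·DD·DD·DD·DD·DD
    A ↦ BC
    B ↦ A
    C ↦ B
    D ↦ DD

A->BC, B->A, C->B, D->DD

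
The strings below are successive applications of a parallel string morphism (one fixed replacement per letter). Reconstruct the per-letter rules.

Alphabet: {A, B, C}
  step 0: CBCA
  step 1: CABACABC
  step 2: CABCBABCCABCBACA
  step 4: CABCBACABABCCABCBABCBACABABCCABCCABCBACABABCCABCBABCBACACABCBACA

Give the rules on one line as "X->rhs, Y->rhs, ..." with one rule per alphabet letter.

A->BC, B->BA, C->CA

  step 1 ⇒ step 2: CABACABC ⇒ CA·BC·BA·BC·CA·BC·BA·CA
    A ↦ BC
    B ↦ BA
    C ↦ CA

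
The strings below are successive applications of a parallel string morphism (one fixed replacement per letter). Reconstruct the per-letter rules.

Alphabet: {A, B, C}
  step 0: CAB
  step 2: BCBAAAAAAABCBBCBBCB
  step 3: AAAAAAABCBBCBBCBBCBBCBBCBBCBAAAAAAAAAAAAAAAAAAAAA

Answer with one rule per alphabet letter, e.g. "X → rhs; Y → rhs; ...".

A->BCB, B->AAA, C->A

  step 2 ⇒ step 3: BCBAAAAAAABCBBCBBCB ⇒ AAA·A·AAA·BCB·BCB·BCB·BCB·BCB·BCB·BCB·AAA·A·AAA·AAA·A·AAA·AAA·A·AAA
    A ↦ BCB
    B ↦ AAA
    C ↦ A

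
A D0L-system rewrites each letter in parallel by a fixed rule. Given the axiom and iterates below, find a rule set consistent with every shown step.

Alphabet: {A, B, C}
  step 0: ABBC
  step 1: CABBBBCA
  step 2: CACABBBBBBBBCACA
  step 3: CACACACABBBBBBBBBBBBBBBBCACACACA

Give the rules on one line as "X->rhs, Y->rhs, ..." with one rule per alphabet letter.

  step 2 ⇒ step 3: CACABBBBBBBBCACA ⇒ CA·CA·CA·CA·BB·BB·BB·BB·BB·BB·BB·BB·CA·CA·CA·CA
    A ↦ CA
    B ↦ BB
    C ↦ CA

A->CA, B->BB, C->CA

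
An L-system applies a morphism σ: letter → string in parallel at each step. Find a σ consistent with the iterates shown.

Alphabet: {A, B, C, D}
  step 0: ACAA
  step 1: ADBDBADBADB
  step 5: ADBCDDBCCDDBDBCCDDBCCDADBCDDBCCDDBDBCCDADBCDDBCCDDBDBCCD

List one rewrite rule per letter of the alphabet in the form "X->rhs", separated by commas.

  step 0 ⇒ step 1: ACAA ⇒ ADB·DB·ADB·ADB
    A ↦ ADB
    C ↦ DB
    B ↦ D  (constrained at step 1)
    D ↦ C  (constrained at step 1)

A->ADB, B->D, C->DB, D->C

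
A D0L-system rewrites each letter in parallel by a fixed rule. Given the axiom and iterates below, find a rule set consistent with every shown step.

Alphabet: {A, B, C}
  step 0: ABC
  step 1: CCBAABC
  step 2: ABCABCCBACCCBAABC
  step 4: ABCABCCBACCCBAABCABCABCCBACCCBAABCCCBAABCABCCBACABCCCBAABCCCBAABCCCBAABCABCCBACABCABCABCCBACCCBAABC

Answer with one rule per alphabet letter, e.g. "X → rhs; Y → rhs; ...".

A->C, B->CBA, C->ABC

  step 1 ⇒ step 2: CCBAABC ⇒ ABC·ABC·CBA·C·C·CBA·ABC
    A ↦ C
    B ↦ CBA
    C ↦ ABC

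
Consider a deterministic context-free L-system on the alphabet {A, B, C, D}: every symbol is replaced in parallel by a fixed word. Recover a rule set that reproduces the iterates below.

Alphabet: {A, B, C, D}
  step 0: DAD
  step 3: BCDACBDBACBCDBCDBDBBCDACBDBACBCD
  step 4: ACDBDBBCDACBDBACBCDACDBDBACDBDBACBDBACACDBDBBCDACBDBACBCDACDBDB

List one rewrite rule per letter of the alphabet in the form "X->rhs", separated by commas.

A->BC, B->AC, C->D, D->BDB

  step 3 ⇒ step 4: BCDACBDBACBCDBCDBDBBCDACBDBACBCD ⇒ AC·D·BDB·BC·D·AC·BDB·AC·BC·D·AC·D·BDB·AC·D·BDB·AC·BDB·AC·AC·D·BDB·BC·D·AC·BDB·AC·BC·D·AC·D·BDB
    A ↦ BC
    B ↦ AC
    C ↦ D
    D ↦ BDB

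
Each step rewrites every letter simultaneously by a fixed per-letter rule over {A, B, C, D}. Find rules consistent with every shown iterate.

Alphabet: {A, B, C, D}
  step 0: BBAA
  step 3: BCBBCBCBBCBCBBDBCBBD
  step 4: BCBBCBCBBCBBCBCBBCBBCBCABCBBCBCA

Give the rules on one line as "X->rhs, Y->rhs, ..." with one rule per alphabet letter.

  step 3 ⇒ step 4: BCBBCBCBBCBCBBDBCBBD ⇒ BC·B·BC·BC·B·BC·B·BC·BC·B·BC·B·BC·BC·A·BC·B·BC·BC·A
    B ↦ BC
    C ↦ B
    D ↦ A
    A ↦ BD  (constrained at step 0)

A->BD, B->BC, C->B, D->A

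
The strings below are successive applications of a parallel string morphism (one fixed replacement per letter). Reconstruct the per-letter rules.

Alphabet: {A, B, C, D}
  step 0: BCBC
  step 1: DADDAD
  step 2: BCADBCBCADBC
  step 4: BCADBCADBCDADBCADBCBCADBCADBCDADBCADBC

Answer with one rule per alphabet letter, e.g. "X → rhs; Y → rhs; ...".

  step 1 ⇒ step 2: DADDAD ⇒ BC·AD·BC·BC·AD·BC
    A ↦ AD
    D ↦ BC
  step 0 ⇒ step 1: BCBC ⇒ D·AD·D·AD
    B ↦ D
  step 0 ⇒ step 1: BCBC ⇒ D·AD·D·AD
    C ↦ AD

A->AD, B->D, C->AD, D->BC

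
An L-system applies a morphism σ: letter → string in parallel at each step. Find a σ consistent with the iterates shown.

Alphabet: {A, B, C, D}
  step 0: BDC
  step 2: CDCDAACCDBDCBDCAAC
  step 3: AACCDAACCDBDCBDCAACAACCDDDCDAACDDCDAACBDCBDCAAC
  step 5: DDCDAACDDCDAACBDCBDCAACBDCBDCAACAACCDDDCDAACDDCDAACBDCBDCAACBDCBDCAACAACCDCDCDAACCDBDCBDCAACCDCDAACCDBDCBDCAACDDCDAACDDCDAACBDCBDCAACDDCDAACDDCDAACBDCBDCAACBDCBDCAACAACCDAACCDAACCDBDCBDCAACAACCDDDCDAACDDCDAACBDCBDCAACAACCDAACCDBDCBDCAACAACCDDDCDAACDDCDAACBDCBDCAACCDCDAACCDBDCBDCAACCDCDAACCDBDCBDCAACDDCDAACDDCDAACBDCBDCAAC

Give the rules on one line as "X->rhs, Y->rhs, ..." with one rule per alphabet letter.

A->BDC, B->DD, C->AAC, D->CD

  step 2 ⇒ step 3: CDCDAACCDBDCBDCAAC ⇒ AAC·CD·AAC·CD·BDC·BDC·AAC·AAC·CD·DD·CD·AAC·DD·CD·AAC·BDC·BDC·AAC
    A ↦ BDC
    B ↦ DD
    C ↦ AAC
    D ↦ CD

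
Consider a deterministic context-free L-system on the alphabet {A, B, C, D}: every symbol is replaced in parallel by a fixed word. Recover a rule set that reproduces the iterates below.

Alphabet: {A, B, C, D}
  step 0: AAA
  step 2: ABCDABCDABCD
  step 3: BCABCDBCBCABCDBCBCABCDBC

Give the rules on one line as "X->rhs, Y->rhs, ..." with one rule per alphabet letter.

A->BC, B->AB, C->CD, D->BC

  step 2 ⇒ step 3: ABCDABCDABCD ⇒ BC·AB·CD·BC·BC·AB·CD·BC·BC·AB·CD·BC
    A ↦ BC
    B ↦ AB
    C ↦ CD
    D ↦ BC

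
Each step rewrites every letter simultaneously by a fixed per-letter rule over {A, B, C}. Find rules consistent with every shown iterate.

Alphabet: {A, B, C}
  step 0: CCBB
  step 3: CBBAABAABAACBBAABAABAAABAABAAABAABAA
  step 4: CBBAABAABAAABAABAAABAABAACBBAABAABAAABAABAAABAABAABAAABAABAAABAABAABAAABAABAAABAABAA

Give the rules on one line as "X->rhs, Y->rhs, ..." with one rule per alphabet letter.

  step 3 ⇒ step 4: CBBAABAABAACBBAABAABAAABAABAAABAABAA ⇒ CBB·A·A·BAA·BAA·A·BAA·BAA·A·BAA·BAA·CBB·A·A·BAA·BAA·A·BAA·BAA·A·BAA·BAA·BAA·A·BAA·BAA·A·BAA·BAA·BAA·A·BAA·BAA·A·BAA·BAA
    A ↦ BAA
    B ↦ A
    C ↦ CBB

A->BAA, B->A, C->CBB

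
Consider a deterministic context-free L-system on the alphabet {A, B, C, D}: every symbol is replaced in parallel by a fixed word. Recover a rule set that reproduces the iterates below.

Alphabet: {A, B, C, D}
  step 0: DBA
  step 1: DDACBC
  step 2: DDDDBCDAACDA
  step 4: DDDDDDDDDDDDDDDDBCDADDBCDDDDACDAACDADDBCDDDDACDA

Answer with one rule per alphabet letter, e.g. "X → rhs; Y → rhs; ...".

A->BC, B->AC, C->DA, D->DD

  step 1 ⇒ step 2: DDACBC ⇒ DD·DD·BC·DA·AC·DA
    A ↦ BC
    B ↦ AC
    C ↦ DA
    D ↦ DD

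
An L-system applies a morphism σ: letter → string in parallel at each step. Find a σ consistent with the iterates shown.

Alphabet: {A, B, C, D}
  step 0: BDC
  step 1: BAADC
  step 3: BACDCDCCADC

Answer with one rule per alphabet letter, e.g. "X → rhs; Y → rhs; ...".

A->C, B->BA, C->DC, D->A

  step 0 ⇒ step 1: BDC ⇒ BA·A·DC
    B ↦ BA
    C ↦ DC
    D ↦ A
    A ↦ C  (constrained at step 1)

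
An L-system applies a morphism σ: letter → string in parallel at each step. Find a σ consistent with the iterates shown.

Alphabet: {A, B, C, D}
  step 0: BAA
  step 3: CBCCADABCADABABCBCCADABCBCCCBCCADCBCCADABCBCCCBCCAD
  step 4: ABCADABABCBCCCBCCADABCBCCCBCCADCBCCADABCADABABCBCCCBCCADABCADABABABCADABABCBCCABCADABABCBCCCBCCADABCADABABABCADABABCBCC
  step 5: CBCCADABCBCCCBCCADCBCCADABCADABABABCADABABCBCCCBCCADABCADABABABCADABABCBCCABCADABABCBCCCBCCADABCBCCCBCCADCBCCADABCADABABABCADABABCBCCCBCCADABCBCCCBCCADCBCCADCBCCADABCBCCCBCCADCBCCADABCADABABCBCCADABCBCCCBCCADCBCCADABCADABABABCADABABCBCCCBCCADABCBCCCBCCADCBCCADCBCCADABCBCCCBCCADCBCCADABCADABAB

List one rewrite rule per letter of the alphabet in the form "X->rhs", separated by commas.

  step 4 ⇒ step 5: ABCADABABCBCCCBCCADABCBCCCBCCADCBCCADABCADABABCBCCCBCCADABCADABABABCADABABCBCCABCADABABCBCCCBCCADABCADABABABCADABABCBCC ⇒ CBC·CAD·AB·CBC·C·CBC·CAD·CBC·CAD·AB·CAD·AB·AB·AB·CAD·AB·AB·CBC·C·CBC·CAD·AB·CAD·AB·AB·AB·CAD·AB·AB·CBC·C·AB·CAD·AB·AB·CBC·C·CBC·CAD·AB·CBC·C·CBC·CAD·CBC·CAD·AB·CAD·AB·AB·AB·CAD·AB·AB·CBC·C·CBC·CAD·AB·CBC·C·CBC·CAD·CBC·CAD·CBC·CAD·AB·CBC·C·CBC·CAD·CBC·CAD·AB·CAD·AB·AB·CBC·CAD·AB·CBC·C·CBC·CAD·CBC·CAD·AB·CAD·AB·AB·AB·CAD·AB·AB·CBC·C·CBC·CAD·AB·CBC·C·CBC·CAD·CBC·CAD·CBC·CAD·AB·CBC·C·CBC·CAD·CBC·CAD·AB·CAD·AB·AB
    A ↦ CBC
    B ↦ CAD
    C ↦ AB
    D ↦ C

A->CBC, B->CAD, C->AB, D->C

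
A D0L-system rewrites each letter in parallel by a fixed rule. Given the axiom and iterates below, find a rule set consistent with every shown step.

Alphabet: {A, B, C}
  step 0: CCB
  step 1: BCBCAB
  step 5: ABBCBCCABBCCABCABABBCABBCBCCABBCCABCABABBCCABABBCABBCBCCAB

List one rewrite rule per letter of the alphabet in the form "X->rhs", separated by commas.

A->C, B->AB, C->BC

  step 0 ⇒ step 1: CCB ⇒ BC·BC·AB
    B ↦ AB
    C ↦ BC
    A ↦ C  (constrained at step 1)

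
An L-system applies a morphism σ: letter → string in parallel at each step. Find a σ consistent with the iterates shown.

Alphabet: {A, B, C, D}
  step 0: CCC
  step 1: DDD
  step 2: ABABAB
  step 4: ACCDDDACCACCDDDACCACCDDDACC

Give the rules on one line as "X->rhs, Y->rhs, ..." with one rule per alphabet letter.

A->ACC, B->CA, C->D, D->AB

  step 1 ⇒ step 2: DDD ⇒ AB·AB·AB
    D ↦ AB
    A ↦ ACC  (constrained at step 2)
    B ↦ CA  (constrained at step 2)
  step 0 ⇒ step 1: CCC ⇒ D·D·D
    C ↦ D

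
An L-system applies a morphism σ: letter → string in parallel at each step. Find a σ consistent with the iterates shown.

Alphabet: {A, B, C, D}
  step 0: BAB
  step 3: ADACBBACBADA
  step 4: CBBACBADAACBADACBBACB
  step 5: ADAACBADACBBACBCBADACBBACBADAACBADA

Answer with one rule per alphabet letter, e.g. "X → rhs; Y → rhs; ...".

  step 4 ⇒ step 5: CBBACBADAACBADACBBACB ⇒ AD·A·A·CB·AD·A·CB·BA·CB·CB·AD·A·CB·BA·CB·AD·A·A·CB·AD·A
    A ↦ CB
    B ↦ A
    C ↦ AD
    D ↦ BA

A->CB, B->A, C->AD, D->BA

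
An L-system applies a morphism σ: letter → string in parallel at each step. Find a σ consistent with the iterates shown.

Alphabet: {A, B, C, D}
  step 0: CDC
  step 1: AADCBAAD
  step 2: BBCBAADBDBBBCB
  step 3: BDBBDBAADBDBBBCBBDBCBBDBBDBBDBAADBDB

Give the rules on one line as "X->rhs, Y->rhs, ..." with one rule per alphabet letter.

A->B, B->BDB, C->AAD, D->CB

  step 2 ⇒ step 3: BBCBAADBDBBBCB ⇒ BDB·BDB·AAD·BDB·B·B·CB·BDB·CB·BDB·BDB·BDB·AAD·BDB
    A ↦ B
    B ↦ BDB
    C ↦ AAD
    D ↦ CB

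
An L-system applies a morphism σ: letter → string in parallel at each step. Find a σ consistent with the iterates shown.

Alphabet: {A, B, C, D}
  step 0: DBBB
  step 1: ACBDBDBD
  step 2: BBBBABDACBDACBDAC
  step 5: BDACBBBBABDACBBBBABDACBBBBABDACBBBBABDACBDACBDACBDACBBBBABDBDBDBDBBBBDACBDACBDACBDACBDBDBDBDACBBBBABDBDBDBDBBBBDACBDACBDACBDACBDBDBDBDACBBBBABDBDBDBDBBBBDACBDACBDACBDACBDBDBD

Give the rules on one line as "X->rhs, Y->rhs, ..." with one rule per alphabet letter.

A->BBB, B->BD, C->BA, D->AC

  step 1 ⇒ step 2: ACBDBDBD ⇒ BBB·BA·BD·AC·BD·AC·BD·AC
    A ↦ BBB
    B ↦ BD
    C ↦ BA
    D ↦ AC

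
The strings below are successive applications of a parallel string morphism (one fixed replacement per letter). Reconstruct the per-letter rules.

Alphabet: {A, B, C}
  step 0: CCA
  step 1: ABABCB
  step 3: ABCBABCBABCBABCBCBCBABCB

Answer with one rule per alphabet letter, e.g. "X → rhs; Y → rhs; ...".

  step 0 ⇒ step 1: CCA ⇒ AB·AB·CB
    A ↦ CB
    C ↦ AB
    B ↦ CB  (constrained at step 1)

A->CB, B->CB, C->AB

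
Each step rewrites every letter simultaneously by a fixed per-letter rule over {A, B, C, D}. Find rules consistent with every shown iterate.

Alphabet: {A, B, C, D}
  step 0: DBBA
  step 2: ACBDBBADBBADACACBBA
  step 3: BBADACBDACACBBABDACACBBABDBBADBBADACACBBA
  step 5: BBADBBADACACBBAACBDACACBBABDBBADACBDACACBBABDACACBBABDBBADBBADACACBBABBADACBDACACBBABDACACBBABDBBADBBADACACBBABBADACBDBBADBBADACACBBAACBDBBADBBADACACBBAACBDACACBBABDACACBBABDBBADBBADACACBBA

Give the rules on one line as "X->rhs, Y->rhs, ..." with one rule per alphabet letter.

  step 2 ⇒ step 3: ACBDBBADBBADACACBBA ⇒ BBA·D·AC·BD·AC·AC·BBA·BD·AC·AC·BBA·BD·BBA·D·BBA·D·AC·AC·BBA
    A ↦ BBA
    B ↦ AC
    C ↦ D
    D ↦ BD

A->BBA, B->AC, C->D, D->BD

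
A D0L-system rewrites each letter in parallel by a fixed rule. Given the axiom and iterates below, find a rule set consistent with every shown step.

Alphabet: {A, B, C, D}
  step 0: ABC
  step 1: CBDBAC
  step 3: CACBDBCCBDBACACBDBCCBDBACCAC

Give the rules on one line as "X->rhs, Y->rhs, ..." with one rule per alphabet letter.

A->C, B->BDB, C->AC, D->CC

  step 0 ⇒ step 1: ABC ⇒ C·BDB·AC
    A ↦ C
    B ↦ BDB
    C ↦ AC
    D ↦ CC  (constrained at step 1)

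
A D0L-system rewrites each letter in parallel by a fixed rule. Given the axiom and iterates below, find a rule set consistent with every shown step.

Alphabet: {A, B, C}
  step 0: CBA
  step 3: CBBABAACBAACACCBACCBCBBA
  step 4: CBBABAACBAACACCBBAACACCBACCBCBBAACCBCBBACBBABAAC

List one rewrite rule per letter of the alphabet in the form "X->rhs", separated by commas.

  step 3 ⇒ step 4: CBBABAACBAACACCBACCBCBBA ⇒ CB·BA·BA·AC·BA·AC·AC·CB·BA·AC·AC·CB·AC·CB·CB·BA·AC·CB·CB·BA·CB·BA·BA·AC
    A ↦ AC
    B ↦ BA
    C ↦ CB

A->AC, B->BA, C->CB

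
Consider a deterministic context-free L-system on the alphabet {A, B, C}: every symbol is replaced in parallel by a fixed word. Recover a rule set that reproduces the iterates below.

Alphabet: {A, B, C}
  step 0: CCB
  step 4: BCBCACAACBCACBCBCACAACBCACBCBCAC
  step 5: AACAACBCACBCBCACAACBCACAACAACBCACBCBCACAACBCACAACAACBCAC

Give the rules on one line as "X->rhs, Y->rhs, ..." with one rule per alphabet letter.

  step 4 ⇒ step 5: BCBCACAACBCACBCBCACAACBCACBCBCAC ⇒ A·AC·A·AC·BC·AC·BC·BC·AC·A·AC·BC·AC·A·AC·A·AC·BC·AC·BC·BC·AC·A·AC·BC·AC·A·AC·A·AC·BC·AC
    A ↦ BC
    B ↦ A
    C ↦ AC

A->BC, B->A, C->AC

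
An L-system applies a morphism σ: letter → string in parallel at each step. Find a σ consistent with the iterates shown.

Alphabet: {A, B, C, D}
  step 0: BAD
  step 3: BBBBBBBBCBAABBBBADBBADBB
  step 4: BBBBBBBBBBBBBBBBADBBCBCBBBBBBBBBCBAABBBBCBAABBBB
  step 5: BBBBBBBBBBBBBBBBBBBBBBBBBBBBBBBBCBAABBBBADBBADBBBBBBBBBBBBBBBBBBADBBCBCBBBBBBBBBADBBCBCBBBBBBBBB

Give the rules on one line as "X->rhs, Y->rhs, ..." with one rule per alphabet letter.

A->CB, B->BB, C->AD, D->AA

  step 4 ⇒ step 5: BBBBBBBBBBBBBBBBADBBCBCBBBBBBBBBCBAABBBBCBAABBBB ⇒ BB·BB·BB·BB·BB·BB·BB·BB·BB·BB·BB·BB·BB·BB·BB·BB·CB·AA·BB·BB·AD·BB·AD·BB·BB·BB·BB·BB·BB·BB·BB·BB·AD·BB·CB·CB·BB·BB·BB·BB·AD·BB·CB·CB·BB·BB·BB·BB
    A ↦ CB
    B ↦ BB
    C ↦ AD
    D ↦ AA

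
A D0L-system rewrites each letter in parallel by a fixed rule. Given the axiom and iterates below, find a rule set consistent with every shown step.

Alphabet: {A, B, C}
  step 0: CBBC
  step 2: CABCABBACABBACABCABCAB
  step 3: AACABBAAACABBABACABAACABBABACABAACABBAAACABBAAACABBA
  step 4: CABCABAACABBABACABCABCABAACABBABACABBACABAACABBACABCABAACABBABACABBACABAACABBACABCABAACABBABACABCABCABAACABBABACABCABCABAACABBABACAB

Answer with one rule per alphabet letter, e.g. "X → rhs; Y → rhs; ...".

A->CAB, B->BA, C->AA

  step 3 ⇒ step 4: AACABBAAACABBABACABAACABBABACABAACABBAAACABBAAACABBA ⇒ CAB·CAB·AA·CAB·BA·BA·CAB·CAB·CAB·AA·CAB·BA·BA·CAB·BA·CAB·AA·CAB·BA·CAB·CAB·AA·CAB·BA·BA·CAB·BA·CAB·AA·CAB·BA·CAB·CAB·AA·CAB·BA·BA·CAB·CAB·CAB·AA·CAB·BA·BA·CAB·CAB·CAB·AA·CAB·BA·BA·CAB
    A ↦ CAB
    B ↦ BA
    C ↦ AA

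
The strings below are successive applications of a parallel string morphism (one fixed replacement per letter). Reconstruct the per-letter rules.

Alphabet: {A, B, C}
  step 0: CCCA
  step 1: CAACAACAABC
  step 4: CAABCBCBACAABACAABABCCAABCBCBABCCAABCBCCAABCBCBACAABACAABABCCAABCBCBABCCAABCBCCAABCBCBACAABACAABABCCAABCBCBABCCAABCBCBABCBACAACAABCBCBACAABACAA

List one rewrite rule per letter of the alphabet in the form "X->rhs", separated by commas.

A->BC, B->BA, C->CAA

  step 0 ⇒ step 1: CCCA ⇒ CAA·CAA·CAA·BC
    A ↦ BC
    C ↦ CAA
    B ↦ BA  (constrained at step 1)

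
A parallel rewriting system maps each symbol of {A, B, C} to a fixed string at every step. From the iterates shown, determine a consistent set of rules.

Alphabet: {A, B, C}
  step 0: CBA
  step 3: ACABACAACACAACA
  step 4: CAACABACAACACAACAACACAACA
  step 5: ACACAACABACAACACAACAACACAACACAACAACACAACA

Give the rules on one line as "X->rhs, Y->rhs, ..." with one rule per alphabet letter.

A->CA, B->BA, C->A

  step 4 ⇒ step 5: CAACABACAACACAACAACACAACA ⇒ A·CA·CA·A·CA·BA·CA·A·CA·CA·A·CA·A·CA·CA·A·CA·CA·A·CA·A·CA·CA·A·CA
    A ↦ CA
    B ↦ BA
    C ↦ A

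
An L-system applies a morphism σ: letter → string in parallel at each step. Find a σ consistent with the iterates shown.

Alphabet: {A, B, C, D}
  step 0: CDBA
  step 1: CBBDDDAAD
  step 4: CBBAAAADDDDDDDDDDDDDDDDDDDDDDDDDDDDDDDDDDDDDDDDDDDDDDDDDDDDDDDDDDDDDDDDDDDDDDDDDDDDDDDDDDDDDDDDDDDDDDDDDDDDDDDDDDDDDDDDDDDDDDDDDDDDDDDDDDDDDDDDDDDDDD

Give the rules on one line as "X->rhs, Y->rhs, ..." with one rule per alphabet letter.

  step 0 ⇒ step 1: CDBA ⇒ CBB·DDD·AA·D
    A ↦ D
    B ↦ AA
    C ↦ CBB
    D ↦ DDD

A->D, B->AA, C->CBB, D->DDD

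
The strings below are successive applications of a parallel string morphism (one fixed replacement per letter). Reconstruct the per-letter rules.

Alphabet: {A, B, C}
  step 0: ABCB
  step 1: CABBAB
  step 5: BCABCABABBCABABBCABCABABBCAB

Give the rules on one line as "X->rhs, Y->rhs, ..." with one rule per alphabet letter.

  step 0 ⇒ step 1: ABCB ⇒ C·AB·B·AB
    A ↦ C
    B ↦ AB
    C ↦ B

A->C, B->AB, C->B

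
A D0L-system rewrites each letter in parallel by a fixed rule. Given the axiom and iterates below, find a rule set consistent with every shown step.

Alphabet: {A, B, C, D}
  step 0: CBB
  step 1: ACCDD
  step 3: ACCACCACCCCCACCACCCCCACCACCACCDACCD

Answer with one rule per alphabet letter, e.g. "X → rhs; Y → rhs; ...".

  step 0 ⇒ step 1: CBB ⇒ ACC·D·D
    B ↦ D
    C ↦ ACC
    A ↦ CCC  (constrained at step 1)
    D ↦ CB  (constrained at step 1)

A->CCC, B->D, C->ACC, D->CB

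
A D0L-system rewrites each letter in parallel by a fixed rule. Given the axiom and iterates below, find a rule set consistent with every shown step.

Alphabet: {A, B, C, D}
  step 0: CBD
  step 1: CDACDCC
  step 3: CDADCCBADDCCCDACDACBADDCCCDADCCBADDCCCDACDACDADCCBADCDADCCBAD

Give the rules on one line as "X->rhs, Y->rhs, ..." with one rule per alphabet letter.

  step 0 ⇒ step 1: CBD ⇒ CDA·C·DCC
    B ↦ C
    C ↦ CDA
    D ↦ DCC
    A ↦ BAD  (constrained at step 1)

A->BAD, B->C, C->CDA, D->DCC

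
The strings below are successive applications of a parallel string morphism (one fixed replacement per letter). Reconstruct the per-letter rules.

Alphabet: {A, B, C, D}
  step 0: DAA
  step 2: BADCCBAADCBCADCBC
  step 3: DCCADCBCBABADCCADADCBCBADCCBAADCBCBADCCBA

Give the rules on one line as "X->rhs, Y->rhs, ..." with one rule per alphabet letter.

A->AD, B->DCC, C->BA, D->CBC

  step 2 ⇒ step 3: BADCCBAADCBCADCBC ⇒ DCC·AD·CBC·BA·BA·DCC·AD·AD·CBC·BA·DCC·BA·AD·CBC·BA·DCC·BA
    A ↦ AD
    B ↦ DCC
    C ↦ BA
    D ↦ CBC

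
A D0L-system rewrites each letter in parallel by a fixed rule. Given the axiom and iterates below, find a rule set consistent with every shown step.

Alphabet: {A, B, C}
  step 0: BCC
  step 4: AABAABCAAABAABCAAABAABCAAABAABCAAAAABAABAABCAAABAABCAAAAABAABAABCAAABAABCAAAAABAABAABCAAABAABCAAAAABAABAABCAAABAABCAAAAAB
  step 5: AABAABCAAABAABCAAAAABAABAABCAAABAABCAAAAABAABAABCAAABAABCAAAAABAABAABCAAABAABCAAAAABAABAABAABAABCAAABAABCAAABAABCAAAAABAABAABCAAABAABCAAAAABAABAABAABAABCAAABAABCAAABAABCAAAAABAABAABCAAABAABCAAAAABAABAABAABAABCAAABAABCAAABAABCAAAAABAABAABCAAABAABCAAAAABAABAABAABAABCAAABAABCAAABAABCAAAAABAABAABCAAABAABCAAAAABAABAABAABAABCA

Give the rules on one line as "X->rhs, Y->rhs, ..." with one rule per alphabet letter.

A->AAB, B->CA, C->AA

  step 4 ⇒ step 5: AABAABCAAABAABCAAABAABCAAABAABCAAAAABAABAABCAAABAABCAAAAABAABAABCAAABAABCAAAAABAABAABCAAABAABCAAAAABAABAABCAAABAABCAAAAAB ⇒ AAB·AAB·CA·AAB·AAB·CA·AA·AAB·AAB·AAB·CA·AAB·AAB·CA·AA·AAB·AAB·AAB·CA·AAB·AAB·CA·AA·AAB·AAB·AAB·CA·AAB·AAB·CA·AA·AAB·AAB·AAB·AAB·AAB·CA·AAB·AAB·CA·AAB·AAB·CA·AA·AAB·AAB·AAB·CA·AAB·AAB·CA·AA·AAB·AAB·AAB·AAB·AAB·CA·AAB·AAB·CA·AAB·AAB·CA·AA·AAB·AAB·AAB·CA·AAB·AAB·CA·AA·AAB·AAB·AAB·AAB·AAB·CA·AAB·AAB·CA·AAB·AAB·CA·AA·AAB·AAB·AAB·CA·AAB·AAB·CA·AA·AAB·AAB·AAB·AAB·AAB·CA·AAB·AAB·CA·AAB·AAB·CA·AA·AAB·AAB·AAB·CA·AAB·AAB·CA·AA·AAB·AAB·AAB·AAB·AAB·CA
    A ↦ AAB
    B ↦ CA
    C ↦ AA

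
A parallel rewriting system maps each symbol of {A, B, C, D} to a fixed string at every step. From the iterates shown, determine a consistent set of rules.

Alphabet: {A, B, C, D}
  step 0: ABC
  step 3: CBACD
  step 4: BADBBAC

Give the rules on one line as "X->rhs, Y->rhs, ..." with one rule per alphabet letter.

  step 3 ⇒ step 4: CBACD ⇒ BA·D·B·BA·C
    A ↦ B
    B ↦ D
    C ↦ BA
    D ↦ C

A->B, B->D, C->BA, D->C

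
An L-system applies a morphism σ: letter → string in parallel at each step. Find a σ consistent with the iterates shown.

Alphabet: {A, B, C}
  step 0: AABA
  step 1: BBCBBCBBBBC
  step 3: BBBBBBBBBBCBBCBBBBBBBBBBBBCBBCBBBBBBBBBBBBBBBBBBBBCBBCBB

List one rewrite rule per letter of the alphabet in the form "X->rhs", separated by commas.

  step 0 ⇒ step 1: AABA ⇒ BBC·BBC·BB·BBC
    A ↦ BBC
    B ↦ BB
    C ↦ AAB  (constrained at step 1)

A->BBC, B->BB, C->AAB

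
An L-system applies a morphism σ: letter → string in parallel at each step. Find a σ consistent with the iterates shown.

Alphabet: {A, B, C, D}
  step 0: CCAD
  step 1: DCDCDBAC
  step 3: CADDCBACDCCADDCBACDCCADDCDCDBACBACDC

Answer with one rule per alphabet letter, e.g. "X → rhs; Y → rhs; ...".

A->D, B->CA, C->DC, D->BAC

  step 0 ⇒ step 1: CCAD ⇒ DC·DC·D·BAC
    A ↦ D
    C ↦ DC
    D ↦ BAC
    B ↦ CA  (constrained at step 1)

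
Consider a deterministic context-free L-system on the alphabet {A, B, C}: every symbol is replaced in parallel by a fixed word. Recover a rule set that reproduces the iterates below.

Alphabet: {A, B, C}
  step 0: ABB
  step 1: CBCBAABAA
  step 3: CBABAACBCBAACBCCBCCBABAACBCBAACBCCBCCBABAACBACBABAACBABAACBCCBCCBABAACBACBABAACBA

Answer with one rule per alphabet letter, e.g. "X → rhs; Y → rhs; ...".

A->CBC, B->BAA, C->CBA

  step 0 ⇒ step 1: ABB ⇒ CBC·BAA·BAA
    A ↦ CBC
    B ↦ BAA
    C ↦ CBA  (constrained at step 1)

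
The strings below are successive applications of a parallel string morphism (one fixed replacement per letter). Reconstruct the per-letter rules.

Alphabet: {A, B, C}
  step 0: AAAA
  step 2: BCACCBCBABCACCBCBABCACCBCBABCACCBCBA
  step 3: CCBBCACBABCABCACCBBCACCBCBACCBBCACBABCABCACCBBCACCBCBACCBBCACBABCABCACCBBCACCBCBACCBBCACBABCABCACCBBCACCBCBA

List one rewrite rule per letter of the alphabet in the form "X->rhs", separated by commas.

  step 2 ⇒ step 3: BCACCBCBABCACCBCBABCACCBCBABCACCBCBA ⇒ CCB·BCA·CBA·BCA·BCA·CCB·BCA·CCB·CBA·CCB·BCA·CBA·BCA·BCA·CCB·BCA·CCB·CBA·CCB·BCA·CBA·BCA·BCA·CCB·BCA·CCB·CBA·CCB·BCA·CBA·BCA·BCA·CCB·BCA·CCB·CBA
    A ↦ CBA
    B ↦ CCB
    C ↦ BCA

A->CBA, B->CCB, C->BCA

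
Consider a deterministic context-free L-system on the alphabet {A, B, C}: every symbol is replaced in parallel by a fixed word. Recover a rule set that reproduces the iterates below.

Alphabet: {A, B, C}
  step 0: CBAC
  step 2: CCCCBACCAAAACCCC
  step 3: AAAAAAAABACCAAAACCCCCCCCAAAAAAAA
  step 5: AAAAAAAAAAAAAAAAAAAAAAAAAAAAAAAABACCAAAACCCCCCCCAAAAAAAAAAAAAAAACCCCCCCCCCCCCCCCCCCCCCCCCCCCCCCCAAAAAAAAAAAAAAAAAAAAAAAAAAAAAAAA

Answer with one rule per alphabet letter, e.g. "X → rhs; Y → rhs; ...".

A->CC, B->BA, C->AA

  step 2 ⇒ step 3: CCCCBACCAAAACCCC ⇒ AA·AA·AA·AA·BA·CC·AA·AA·CC·CC·CC·CC·AA·AA·AA·AA
    A ↦ CC
    B ↦ BA
    C ↦ AA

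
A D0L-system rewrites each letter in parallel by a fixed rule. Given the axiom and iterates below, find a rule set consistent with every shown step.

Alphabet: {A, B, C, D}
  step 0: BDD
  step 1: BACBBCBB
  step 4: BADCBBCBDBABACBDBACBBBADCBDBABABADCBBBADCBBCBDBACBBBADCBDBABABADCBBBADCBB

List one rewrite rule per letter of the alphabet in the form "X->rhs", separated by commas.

A->D, B->BA, C->CBD, D->CBB

  step 0 ⇒ step 1: BDD ⇒ BA·CBB·CBB
    B ↦ BA
    D ↦ CBB
    A ↦ D  (constrained at step 1)
    C ↦ CBD  (constrained at step 1)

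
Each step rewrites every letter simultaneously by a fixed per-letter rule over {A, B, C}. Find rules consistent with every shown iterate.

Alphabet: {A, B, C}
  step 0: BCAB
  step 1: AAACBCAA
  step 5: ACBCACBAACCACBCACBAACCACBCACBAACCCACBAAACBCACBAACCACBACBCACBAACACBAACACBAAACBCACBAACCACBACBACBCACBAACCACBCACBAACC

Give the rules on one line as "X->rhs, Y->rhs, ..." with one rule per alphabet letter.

A->C, B->AA, C->ACB

  step 0 ⇒ step 1: BCAB ⇒ AA·ACB·C·AA
    A ↦ C
    B ↦ AA
    C ↦ ACB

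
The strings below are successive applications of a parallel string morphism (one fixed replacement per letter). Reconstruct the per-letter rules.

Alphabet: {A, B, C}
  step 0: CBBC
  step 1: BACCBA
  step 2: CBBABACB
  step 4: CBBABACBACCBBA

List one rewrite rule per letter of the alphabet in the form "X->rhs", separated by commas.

A->B, B->C, C->BA

  step 1 ⇒ step 2: BACCBA ⇒ C·B·BA·BA·C·B
    A ↦ B
    B ↦ C
    C ↦ BA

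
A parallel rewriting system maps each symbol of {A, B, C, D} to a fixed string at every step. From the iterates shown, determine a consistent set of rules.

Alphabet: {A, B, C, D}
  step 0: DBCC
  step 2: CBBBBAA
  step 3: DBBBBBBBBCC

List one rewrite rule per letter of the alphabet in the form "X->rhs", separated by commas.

  step 2 ⇒ step 3: CBBBBAA ⇒ D·BB·BB·BB·BB·C·C
    A ↦ C
    B ↦ BB
    C ↦ D
    D ↦ A  (constrained at step 0)

A->C, B->BB, C->D, D->A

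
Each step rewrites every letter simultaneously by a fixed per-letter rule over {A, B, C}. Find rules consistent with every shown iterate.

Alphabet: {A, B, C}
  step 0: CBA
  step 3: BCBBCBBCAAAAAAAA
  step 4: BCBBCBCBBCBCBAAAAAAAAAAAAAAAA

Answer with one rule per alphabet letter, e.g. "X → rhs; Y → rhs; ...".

  step 3 ⇒ step 4: BCBBCBBCAAAAAAAA ⇒ BC·B·BC·BC·B·BC·BC·B·AA·AA·AA·AA·AA·AA·AA·AA
    A ↦ AA
    B ↦ BC
    C ↦ B

A->AA, B->BC, C->B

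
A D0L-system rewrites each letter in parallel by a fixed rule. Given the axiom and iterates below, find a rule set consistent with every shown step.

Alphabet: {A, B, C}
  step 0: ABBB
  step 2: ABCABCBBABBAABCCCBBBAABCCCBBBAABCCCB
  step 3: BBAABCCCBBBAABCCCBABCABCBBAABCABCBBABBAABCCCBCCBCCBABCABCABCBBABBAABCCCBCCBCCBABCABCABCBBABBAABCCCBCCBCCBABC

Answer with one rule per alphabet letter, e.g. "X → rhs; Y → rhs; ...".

A->BBA, B->ABC, C->CCB

  step 2 ⇒ step 3: ABCABCBBABBAABCCCBBBAABCCCBBBAABCCCB ⇒ BBA·ABC·CCB·BBA·ABC·CCB·ABC·ABC·BBA·ABC·ABC·BBA·BBA·ABC·CCB·CCB·CCB·ABC·ABC·ABC·BBA·BBA·ABC·CCB·CCB·CCB·ABC·ABC·ABC·BBA·BBA·ABC·CCB·CCB·CCB·ABC
    A ↦ BBA
    B ↦ ABC
    C ↦ CCB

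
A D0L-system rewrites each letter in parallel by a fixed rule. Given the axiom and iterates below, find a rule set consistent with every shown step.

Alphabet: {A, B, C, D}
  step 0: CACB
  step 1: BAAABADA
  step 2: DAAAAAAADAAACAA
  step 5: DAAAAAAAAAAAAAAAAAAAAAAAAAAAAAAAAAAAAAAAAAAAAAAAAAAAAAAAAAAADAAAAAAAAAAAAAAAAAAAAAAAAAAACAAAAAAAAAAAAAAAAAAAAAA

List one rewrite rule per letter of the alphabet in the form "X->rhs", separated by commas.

A->AA, B->DA, C->BA, D->C

  step 1 ⇒ step 2: BAAABADA ⇒ DA·AA·AA·AA·DA·AA·C·AA
    A ↦ AA
    B ↦ DA
    D ↦ C
  step 0 ⇒ step 1: CACB ⇒ BA·AA·BA·DA
    C ↦ BA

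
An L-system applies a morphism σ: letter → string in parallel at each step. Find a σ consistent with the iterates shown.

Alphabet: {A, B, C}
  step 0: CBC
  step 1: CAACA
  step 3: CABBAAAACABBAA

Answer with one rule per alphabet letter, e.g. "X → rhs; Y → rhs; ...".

A->BB, B->A, C->CA

  step 0 ⇒ step 1: CBC ⇒ CA·A·CA
    B ↦ A
    C ↦ CA
    A ↦ BB  (constrained at step 1)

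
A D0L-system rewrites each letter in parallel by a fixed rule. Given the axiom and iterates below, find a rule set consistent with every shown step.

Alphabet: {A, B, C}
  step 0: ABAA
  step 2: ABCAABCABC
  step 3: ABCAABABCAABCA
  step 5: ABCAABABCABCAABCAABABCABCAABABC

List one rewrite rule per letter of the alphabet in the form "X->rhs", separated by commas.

  step 2 ⇒ step 3: ABCAABCABC ⇒ AB·C·A·AB·AB·C·A·AB·C·A
    A ↦ AB
    B ↦ C
    C ↦ A

A->AB, B->C, C->A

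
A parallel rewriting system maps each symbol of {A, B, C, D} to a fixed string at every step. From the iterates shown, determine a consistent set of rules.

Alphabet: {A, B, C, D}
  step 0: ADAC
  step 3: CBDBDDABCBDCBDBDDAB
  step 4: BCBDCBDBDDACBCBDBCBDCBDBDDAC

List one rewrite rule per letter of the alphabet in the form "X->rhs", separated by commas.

  step 3 ⇒ step 4: CBDBDDABCBDCBDBDDAB ⇒ B·C·BD·C·BD·BD·DA·C·B·C·BD·B·C·BD·C·BD·BD·DA·C
    A ↦ DA
    B ↦ C
    C ↦ B
    D ↦ BD

A->DA, B->C, C->B, D->BD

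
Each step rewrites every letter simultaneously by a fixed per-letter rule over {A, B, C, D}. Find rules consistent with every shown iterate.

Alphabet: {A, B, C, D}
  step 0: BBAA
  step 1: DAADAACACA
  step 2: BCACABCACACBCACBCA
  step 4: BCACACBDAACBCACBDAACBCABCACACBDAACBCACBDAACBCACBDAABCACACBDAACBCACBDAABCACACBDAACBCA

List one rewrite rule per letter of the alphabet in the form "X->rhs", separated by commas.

A->CA, B->DAA, C->CB, D->B

  step 1 ⇒ step 2: DAADAACACA ⇒ B·CA·CA·B·CA·CA·CB·CA·CB·CA
    A ↦ CA
    C ↦ CB
    D ↦ B
  step 0 ⇒ step 1: BBAA ⇒ DAA·DAA·CA·CA
    B ↦ DAA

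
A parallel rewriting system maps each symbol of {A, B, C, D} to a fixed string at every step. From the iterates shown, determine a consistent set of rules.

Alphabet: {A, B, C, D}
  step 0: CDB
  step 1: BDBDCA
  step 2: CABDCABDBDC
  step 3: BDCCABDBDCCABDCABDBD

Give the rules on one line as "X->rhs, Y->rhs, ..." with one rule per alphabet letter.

A->C, B->CA, C->BD, D->BD

  step 2 ⇒ step 3: CABDCABDBDC ⇒ BD·C·CA·BD·BD·C·CA·BD·CA·BD·BD
    A ↦ C
    B ↦ CA
    C ↦ BD
    D ↦ BD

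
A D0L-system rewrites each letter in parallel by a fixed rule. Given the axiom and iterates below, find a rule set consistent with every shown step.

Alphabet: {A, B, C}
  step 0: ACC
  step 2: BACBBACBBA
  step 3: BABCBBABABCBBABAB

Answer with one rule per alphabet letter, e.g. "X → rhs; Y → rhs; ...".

A->B, B->BA, C->CB

  step 2 ⇒ step 3: BACBBACBBA ⇒ BA·B·CB·BA·BA·B·CB·BA·BA·B
    A ↦ B
    B ↦ BA
    C ↦ CB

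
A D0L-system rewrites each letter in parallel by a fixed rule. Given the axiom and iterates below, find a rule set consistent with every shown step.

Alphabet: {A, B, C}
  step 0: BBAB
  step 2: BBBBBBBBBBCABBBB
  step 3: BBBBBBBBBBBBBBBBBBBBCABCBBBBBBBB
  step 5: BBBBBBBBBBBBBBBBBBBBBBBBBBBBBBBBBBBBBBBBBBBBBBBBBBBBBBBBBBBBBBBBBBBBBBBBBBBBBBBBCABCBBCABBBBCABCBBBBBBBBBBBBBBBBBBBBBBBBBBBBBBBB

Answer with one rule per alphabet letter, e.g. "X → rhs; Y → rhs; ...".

  step 2 ⇒ step 3: BBBBBBBBBBCABBBB ⇒ BB·BB·BB·BB·BB·BB·BB·BB·BB·BB·CA·BC·BB·BB·BB·BB
    A ↦ BC
    B ↦ BB
    C ↦ CA

A->BC, B->BB, C->CA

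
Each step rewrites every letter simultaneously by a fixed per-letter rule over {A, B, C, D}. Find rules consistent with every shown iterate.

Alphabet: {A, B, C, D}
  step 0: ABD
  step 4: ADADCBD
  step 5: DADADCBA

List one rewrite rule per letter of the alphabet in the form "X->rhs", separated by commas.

A->D, B->CB, C->D, D->A

  step 4 ⇒ step 5: ADADCBD ⇒ D·A·D·A·D·CB·A
    A ↦ D
    B ↦ CB
    C ↦ D
    D ↦ A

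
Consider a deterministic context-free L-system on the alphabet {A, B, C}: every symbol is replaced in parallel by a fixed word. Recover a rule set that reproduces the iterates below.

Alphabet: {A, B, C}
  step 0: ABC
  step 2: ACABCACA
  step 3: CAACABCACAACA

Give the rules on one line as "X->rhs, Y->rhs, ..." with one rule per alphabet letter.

A->CA, B->BC, C->A

  step 2 ⇒ step 3: ACABCACA ⇒ CA·A·CA·BC·A·CA·A·CA
    A ↦ CA
    B ↦ BC
    C ↦ A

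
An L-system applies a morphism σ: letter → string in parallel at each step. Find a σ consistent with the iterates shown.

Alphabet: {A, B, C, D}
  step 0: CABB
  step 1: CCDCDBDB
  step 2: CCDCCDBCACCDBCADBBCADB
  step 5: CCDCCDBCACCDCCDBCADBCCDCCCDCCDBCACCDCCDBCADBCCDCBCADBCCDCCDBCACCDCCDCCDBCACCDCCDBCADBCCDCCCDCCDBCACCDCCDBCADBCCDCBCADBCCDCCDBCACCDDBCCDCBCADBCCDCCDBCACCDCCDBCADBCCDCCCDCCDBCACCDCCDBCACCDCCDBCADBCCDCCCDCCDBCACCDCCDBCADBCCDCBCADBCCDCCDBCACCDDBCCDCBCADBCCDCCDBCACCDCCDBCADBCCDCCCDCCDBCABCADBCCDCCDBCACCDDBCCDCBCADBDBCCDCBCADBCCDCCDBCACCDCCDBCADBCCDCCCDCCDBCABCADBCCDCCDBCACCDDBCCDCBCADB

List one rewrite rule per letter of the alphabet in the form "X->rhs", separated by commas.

  step 1 ⇒ step 2: CCDCDBDB ⇒ CCD·CCD·BCA·CCD·BCA·DB·BCA·DB
    B ↦ DB
    C ↦ CCD
    D ↦ BCA
  step 0 ⇒ step 1: CABB ⇒ CCD·C·DB·DB
    A ↦ C

A->C, B->DB, C->CCD, D->BCA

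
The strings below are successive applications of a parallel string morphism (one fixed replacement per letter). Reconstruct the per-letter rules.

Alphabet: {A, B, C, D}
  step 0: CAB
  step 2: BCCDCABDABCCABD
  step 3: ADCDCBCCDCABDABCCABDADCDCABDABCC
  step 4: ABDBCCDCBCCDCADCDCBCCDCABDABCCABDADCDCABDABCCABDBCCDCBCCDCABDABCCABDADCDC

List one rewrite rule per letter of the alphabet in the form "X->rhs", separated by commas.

A->ABD, B->A, C->DC, D->BCC

  step 3 ⇒ step 4: ADCDCBCCDCABDABCCABDADCDCABDABCC ⇒ ABD·BCC·DC·BCC·DC·A·DC·DC·BCC·DC·ABD·A·BCC·ABD·A·DC·DC·ABD·A·BCC·ABD·BCC·DC·BCC·DC·ABD·A·BCC·ABD·A·DC·DC
    A ↦ ABD
    B ↦ A
    C ↦ DC
    D ↦ BCC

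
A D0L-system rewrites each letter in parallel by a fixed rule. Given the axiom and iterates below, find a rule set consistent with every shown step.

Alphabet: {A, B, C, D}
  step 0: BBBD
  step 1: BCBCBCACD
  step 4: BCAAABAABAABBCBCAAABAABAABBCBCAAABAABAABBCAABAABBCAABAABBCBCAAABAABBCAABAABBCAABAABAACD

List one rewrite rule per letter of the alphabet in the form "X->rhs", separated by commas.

A->AAB, B->BC, C->A, D->ACD

  step 0 ⇒ step 1: BBBD ⇒ BC·BC·BC·ACD
    B ↦ BC
    D ↦ ACD
    A ↦ AAB  (constrained at step 1)
    C ↦ A  (constrained at step 1)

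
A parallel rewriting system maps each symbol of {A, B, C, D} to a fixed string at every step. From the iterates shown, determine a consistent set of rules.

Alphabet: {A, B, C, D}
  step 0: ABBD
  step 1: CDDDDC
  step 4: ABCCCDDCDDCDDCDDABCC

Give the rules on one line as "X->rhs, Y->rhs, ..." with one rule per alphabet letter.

A->C, B->DD, C->AB, D->C

  step 0 ⇒ step 1: ABBD ⇒ C·DD·DD·C
    A ↦ C
    B ↦ DD
    D ↦ C
    C ↦ AB  (constrained at step 1)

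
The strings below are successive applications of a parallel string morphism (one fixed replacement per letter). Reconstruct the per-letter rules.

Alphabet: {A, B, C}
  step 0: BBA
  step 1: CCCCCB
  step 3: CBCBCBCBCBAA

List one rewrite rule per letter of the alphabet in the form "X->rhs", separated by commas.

A->CB, B->CC, C->A

  step 0 ⇒ step 1: BBA ⇒ CC·CC·CB
    A ↦ CB
    B ↦ CC
    C ↦ A  (constrained at step 1)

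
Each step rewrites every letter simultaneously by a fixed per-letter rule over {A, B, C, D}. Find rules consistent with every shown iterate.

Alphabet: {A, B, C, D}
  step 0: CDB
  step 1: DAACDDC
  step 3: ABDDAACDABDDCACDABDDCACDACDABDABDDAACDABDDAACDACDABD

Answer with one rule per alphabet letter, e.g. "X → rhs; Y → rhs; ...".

  step 0 ⇒ step 1: CDB ⇒ DA·ACD·DC
    B ↦ DC
    C ↦ DA
    D ↦ ACD
    A ↦ ABD  (constrained at step 1)

A->ABD, B->DC, C->DA, D->ACD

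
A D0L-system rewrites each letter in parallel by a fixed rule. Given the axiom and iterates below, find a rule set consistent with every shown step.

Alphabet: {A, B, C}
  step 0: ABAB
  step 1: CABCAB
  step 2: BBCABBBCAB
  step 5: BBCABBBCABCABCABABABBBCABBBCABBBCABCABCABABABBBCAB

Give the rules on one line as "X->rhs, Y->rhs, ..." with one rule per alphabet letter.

  step 1 ⇒ step 2: CABCAB ⇒ BB·C·AB·BB·C·AB
    A ↦ C
    B ↦ AB
    C ↦ BB

A->C, B->AB, C->BB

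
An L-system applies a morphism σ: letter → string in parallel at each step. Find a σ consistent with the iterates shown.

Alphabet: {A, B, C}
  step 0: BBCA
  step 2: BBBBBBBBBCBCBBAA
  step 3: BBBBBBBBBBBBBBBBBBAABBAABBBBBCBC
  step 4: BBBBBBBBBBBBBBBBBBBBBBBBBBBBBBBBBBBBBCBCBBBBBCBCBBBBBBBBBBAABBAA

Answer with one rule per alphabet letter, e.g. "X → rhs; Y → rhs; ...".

  step 3 ⇒ step 4: BBBBBBBBBBBBBBBBBBAABBAABBBBBCBC ⇒ BB·BB·BB·BB·BB·BB·BB·BB·BB·BB·BB·BB·BB·BB·BB·BB·BB·BB·BC·BC·BB·BB·BC·BC·BB·BB·BB·BB·BB·AA·BB·AA
    A ↦ BC
    B ↦ BB
    C ↦ AA

A->BC, B->BB, C->AA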